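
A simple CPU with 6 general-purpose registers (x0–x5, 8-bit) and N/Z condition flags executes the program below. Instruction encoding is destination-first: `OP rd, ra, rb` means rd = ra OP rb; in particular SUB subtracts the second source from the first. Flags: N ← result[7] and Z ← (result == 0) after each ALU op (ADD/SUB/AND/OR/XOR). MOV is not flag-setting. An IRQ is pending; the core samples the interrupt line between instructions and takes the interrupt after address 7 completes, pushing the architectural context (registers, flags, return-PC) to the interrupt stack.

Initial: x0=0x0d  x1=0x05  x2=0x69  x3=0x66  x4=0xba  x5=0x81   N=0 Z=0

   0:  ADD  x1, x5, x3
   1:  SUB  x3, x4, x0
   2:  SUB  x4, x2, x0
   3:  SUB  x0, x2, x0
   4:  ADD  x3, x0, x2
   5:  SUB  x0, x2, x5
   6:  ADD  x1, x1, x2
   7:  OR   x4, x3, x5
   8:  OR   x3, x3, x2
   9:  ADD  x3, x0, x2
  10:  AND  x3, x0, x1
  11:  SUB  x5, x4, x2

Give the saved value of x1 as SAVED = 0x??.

after  0: x0=0x0d x1=0xe7 x2=0x69 x3=0x66 x4=0xba x5=0x81  N=1 Z=0
after  1: x0=0x0d x1=0xe7 x2=0x69 x3=0xad x4=0xba x5=0x81  N=1 Z=0
after  2: x0=0x0d x1=0xe7 x2=0x69 x3=0xad x4=0x5c x5=0x81  N=0 Z=0
after  3: x0=0x5c x1=0xe7 x2=0x69 x3=0xad x4=0x5c x5=0x81  N=0 Z=0
after  4: x0=0x5c x1=0xe7 x2=0x69 x3=0xc5 x4=0x5c x5=0x81  N=1 Z=0
after  5: x0=0xe8 x1=0xe7 x2=0x69 x3=0xc5 x4=0x5c x5=0x81  N=1 Z=0
after  6: x0=0xe8 x1=0x50 x2=0x69 x3=0xc5 x4=0x5c x5=0x81  N=0 Z=0
after  7: x0=0xe8 x1=0x50 x2=0x69 x3=0xc5 x4=0xc5 x5=0x81  N=1 Z=0
-- IRQ taken; context saved, return-PC = 8 --

SAVED = 0x50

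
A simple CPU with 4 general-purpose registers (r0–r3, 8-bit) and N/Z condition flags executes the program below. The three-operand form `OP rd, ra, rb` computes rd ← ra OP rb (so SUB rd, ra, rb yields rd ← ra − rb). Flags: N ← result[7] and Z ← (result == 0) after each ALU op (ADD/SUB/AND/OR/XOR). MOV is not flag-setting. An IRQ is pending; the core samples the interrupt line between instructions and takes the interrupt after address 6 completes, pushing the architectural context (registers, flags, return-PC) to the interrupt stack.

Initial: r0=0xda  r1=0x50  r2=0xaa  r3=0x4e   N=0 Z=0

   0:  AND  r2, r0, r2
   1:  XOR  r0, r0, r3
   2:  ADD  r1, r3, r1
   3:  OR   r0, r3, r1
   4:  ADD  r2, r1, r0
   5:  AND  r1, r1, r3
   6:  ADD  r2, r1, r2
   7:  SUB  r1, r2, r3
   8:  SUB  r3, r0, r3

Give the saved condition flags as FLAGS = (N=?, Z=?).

after  0: r0=0xda r1=0x50 r2=0x8a r3=0x4e  N=1 Z=0
after  1: r0=0x94 r1=0x50 r2=0x8a r3=0x4e  N=1 Z=0
after  2: r0=0x94 r1=0x9e r2=0x8a r3=0x4e  N=1 Z=0
after  3: r0=0xde r1=0x9e r2=0x8a r3=0x4e  N=1 Z=0
after  4: r0=0xde r1=0x9e r2=0x7c r3=0x4e  N=0 Z=0
after  5: r0=0xde r1=0x0e r2=0x7c r3=0x4e  N=0 Z=0
after  6: r0=0xde r1=0x0e r2=0x8a r3=0x4e  N=1 Z=0
-- IRQ taken; context saved, return-PC = 7 --

FLAGS = (N=1, Z=0)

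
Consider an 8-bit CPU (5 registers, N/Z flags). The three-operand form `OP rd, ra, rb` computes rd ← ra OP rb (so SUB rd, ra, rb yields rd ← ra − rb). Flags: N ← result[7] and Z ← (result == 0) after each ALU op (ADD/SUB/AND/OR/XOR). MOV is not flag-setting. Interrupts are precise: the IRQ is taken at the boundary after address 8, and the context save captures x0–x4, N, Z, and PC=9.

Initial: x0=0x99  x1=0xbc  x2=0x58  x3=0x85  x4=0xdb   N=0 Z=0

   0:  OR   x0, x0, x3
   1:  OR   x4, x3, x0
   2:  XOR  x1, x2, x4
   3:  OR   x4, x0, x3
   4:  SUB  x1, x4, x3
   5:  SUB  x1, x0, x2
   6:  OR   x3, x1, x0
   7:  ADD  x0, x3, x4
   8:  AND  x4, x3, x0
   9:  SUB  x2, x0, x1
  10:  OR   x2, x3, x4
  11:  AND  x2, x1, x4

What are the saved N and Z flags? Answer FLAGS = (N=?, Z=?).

after  0: x0=0x9d x1=0xbc x2=0x58 x3=0x85 x4=0xdb  N=1 Z=0
after  1: x0=0x9d x1=0xbc x2=0x58 x3=0x85 x4=0x9d  N=1 Z=0
after  2: x0=0x9d x1=0xc5 x2=0x58 x3=0x85 x4=0x9d  N=1 Z=0
after  3: x0=0x9d x1=0xc5 x2=0x58 x3=0x85 x4=0x9d  N=1 Z=0
after  4: x0=0x9d x1=0x18 x2=0x58 x3=0x85 x4=0x9d  N=0 Z=0
after  5: x0=0x9d x1=0x45 x2=0x58 x3=0x85 x4=0x9d  N=0 Z=0
after  6: x0=0x9d x1=0x45 x2=0x58 x3=0xdd x4=0x9d  N=1 Z=0
after  7: x0=0x7a x1=0x45 x2=0x58 x3=0xdd x4=0x9d  N=0 Z=0
after  8: x0=0x7a x1=0x45 x2=0x58 x3=0xdd x4=0x58  N=0 Z=0
-- IRQ taken; context saved, return-PC = 9 --

FLAGS = (N=0, Z=0)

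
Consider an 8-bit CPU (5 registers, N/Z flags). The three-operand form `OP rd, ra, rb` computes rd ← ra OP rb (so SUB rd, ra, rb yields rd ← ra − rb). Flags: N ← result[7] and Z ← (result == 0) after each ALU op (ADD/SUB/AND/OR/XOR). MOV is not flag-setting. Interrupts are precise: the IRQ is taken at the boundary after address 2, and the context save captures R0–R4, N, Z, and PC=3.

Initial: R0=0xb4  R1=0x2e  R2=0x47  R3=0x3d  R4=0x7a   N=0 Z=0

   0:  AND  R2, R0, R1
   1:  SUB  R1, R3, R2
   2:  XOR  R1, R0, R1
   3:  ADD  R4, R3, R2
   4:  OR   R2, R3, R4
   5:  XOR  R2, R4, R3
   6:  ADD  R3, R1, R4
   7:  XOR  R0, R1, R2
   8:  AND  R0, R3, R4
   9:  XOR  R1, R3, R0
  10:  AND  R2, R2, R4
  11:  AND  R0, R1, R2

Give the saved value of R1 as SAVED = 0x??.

SAVED = 0xad

after  0: R0=0xb4 R1=0x2e R2=0x24 R3=0x3d R4=0x7a  N=0 Z=0
after  1: R0=0xb4 R1=0x19 R2=0x24 R3=0x3d R4=0x7a  N=0 Z=0
after  2: R0=0xb4 R1=0xad R2=0x24 R3=0x3d R4=0x7a  N=1 Z=0
-- IRQ taken; context saved, return-PC = 3 --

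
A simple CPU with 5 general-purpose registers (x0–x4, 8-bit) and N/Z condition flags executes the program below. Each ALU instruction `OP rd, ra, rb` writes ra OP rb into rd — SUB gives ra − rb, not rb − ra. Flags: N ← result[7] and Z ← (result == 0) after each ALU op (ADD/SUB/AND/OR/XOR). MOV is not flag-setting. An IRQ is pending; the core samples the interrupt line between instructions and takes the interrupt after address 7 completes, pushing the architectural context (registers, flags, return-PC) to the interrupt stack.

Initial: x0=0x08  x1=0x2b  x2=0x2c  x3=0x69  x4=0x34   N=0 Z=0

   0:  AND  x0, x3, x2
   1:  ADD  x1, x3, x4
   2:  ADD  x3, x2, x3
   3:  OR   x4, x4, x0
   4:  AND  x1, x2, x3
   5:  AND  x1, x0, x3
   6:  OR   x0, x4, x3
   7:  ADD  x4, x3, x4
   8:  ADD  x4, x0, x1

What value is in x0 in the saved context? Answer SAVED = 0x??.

after  0: x0=0x28 x1=0x2b x2=0x2c x3=0x69 x4=0x34  N=0 Z=0
after  1: x0=0x28 x1=0x9d x2=0x2c x3=0x69 x4=0x34  N=1 Z=0
after  2: x0=0x28 x1=0x9d x2=0x2c x3=0x95 x4=0x34  N=1 Z=0
after  3: x0=0x28 x1=0x9d x2=0x2c x3=0x95 x4=0x3c  N=0 Z=0
after  4: x0=0x28 x1=0x04 x2=0x2c x3=0x95 x4=0x3c  N=0 Z=0
after  5: x0=0x28 x1=0x00 x2=0x2c x3=0x95 x4=0x3c  N=0 Z=1
after  6: x0=0xbd x1=0x00 x2=0x2c x3=0x95 x4=0x3c  N=1 Z=0
after  7: x0=0xbd x1=0x00 x2=0x2c x3=0x95 x4=0xd1  N=1 Z=0
-- IRQ taken; context saved, return-PC = 8 --

SAVED = 0xbd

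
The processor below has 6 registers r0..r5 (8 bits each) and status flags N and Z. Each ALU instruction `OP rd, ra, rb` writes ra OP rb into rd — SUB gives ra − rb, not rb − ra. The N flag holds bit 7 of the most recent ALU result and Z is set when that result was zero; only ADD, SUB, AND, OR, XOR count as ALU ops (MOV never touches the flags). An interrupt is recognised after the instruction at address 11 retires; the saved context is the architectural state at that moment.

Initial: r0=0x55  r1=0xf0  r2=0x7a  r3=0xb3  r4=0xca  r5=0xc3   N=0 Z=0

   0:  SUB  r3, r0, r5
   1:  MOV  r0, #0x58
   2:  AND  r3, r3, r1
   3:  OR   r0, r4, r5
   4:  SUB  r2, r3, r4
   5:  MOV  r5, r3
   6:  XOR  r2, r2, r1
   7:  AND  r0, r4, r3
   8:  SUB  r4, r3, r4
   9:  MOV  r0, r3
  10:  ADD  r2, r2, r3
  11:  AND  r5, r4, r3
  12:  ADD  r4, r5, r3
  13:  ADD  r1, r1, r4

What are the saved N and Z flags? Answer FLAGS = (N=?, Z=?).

FLAGS = (N=1, Z=0)

after  0: r0=0x55 r1=0xf0 r2=0x7a r3=0x92 r4=0xca r5=0xc3  N=1 Z=0
after  1: r0=0x58 r1=0xf0 r2=0x7a r3=0x92 r4=0xca r5=0xc3  N=1 Z=0
after  2: r0=0x58 r1=0xf0 r2=0x7a r3=0x90 r4=0xca r5=0xc3  N=1 Z=0
after  3: r0=0xcb r1=0xf0 r2=0x7a r3=0x90 r4=0xca r5=0xc3  N=1 Z=0
after  4: r0=0xcb r1=0xf0 r2=0xc6 r3=0x90 r4=0xca r5=0xc3  N=1 Z=0
after  5: r0=0xcb r1=0xf0 r2=0xc6 r3=0x90 r4=0xca r5=0x90  N=1 Z=0
after  6: r0=0xcb r1=0xf0 r2=0x36 r3=0x90 r4=0xca r5=0x90  N=0 Z=0
after  7: r0=0x80 r1=0xf0 r2=0x36 r3=0x90 r4=0xca r5=0x90  N=1 Z=0
after  8: r0=0x80 r1=0xf0 r2=0x36 r3=0x90 r4=0xc6 r5=0x90  N=1 Z=0
after  9: r0=0x90 r1=0xf0 r2=0x36 r3=0x90 r4=0xc6 r5=0x90  N=1 Z=0
after 10: r0=0x90 r1=0xf0 r2=0xc6 r3=0x90 r4=0xc6 r5=0x90  N=1 Z=0
after 11: r0=0x90 r1=0xf0 r2=0xc6 r3=0x90 r4=0xc6 r5=0x80  N=1 Z=0
-- IRQ taken; context saved, return-PC = 12 --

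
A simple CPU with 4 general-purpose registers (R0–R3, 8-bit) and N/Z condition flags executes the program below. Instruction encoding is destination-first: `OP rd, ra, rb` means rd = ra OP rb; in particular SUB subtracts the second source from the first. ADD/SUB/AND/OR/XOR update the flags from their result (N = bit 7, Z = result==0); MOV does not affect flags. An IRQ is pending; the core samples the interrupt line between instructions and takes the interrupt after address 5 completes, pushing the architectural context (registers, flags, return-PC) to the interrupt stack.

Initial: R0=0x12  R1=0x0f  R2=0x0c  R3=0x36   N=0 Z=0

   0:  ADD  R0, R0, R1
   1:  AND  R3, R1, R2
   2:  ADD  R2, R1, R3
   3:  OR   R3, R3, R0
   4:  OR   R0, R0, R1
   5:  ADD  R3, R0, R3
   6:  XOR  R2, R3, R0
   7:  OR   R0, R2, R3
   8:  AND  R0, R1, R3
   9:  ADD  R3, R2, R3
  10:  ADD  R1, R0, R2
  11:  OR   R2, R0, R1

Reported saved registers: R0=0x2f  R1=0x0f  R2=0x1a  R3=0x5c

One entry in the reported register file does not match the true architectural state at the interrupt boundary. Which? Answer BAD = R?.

BAD = R2

after  0: R0=0x21 R1=0x0f R2=0x0c R3=0x36  N=0 Z=0
after  1: R0=0x21 R1=0x0f R2=0x0c R3=0x0c  N=0 Z=0
after  2: R0=0x21 R1=0x0f R2=0x1b R3=0x0c  N=0 Z=0
after  3: R0=0x21 R1=0x0f R2=0x1b R3=0x2d  N=0 Z=0
after  4: R0=0x2f R1=0x0f R2=0x1b R3=0x2d  N=0 Z=0
after  5: R0=0x2f R1=0x0f R2=0x1b R3=0x5c  N=0 Z=0
-- IRQ taken; context saved, return-PC = 6 --
mismatch: R2: reported 0x1a vs actual 0x1b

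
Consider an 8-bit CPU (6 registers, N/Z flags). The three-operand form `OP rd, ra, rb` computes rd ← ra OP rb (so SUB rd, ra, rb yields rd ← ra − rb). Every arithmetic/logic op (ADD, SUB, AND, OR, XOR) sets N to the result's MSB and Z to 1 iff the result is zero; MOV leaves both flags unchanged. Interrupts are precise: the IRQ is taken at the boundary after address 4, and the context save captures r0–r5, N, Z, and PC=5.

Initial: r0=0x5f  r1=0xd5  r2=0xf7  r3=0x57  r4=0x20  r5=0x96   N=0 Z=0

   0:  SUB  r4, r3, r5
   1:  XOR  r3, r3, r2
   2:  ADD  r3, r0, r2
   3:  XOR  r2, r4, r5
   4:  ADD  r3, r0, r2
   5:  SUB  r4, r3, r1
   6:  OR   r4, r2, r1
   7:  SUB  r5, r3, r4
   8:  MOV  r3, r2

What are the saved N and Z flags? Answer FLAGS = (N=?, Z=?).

FLAGS = (N=1, Z=0)

after  0: r0=0x5f r1=0xd5 r2=0xf7 r3=0x57 r4=0xc1 r5=0x96  N=1 Z=0
after  1: r0=0x5f r1=0xd5 r2=0xf7 r3=0xa0 r4=0xc1 r5=0x96  N=1 Z=0
after  2: r0=0x5f r1=0xd5 r2=0xf7 r3=0x56 r4=0xc1 r5=0x96  N=0 Z=0
after  3: r0=0x5f r1=0xd5 r2=0x57 r3=0x56 r4=0xc1 r5=0x96  N=0 Z=0
after  4: r0=0x5f r1=0xd5 r2=0x57 r3=0xb6 r4=0xc1 r5=0x96  N=1 Z=0
-- IRQ taken; context saved, return-PC = 5 --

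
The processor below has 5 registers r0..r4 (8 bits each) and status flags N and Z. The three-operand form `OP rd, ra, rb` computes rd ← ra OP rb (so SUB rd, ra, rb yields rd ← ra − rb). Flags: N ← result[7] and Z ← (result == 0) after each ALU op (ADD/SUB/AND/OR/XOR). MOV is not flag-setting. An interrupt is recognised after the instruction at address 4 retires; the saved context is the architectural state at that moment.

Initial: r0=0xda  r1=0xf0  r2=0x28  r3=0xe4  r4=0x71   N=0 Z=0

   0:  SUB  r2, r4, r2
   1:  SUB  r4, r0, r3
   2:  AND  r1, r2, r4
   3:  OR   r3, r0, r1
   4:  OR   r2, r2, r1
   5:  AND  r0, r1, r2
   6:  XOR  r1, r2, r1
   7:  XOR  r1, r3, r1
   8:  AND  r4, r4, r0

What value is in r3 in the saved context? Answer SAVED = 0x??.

SAVED = 0xda

after  0: r0=0xda r1=0xf0 r2=0x49 r3=0xe4 r4=0x71  N=0 Z=0
after  1: r0=0xda r1=0xf0 r2=0x49 r3=0xe4 r4=0xf6  N=1 Z=0
after  2: r0=0xda r1=0x40 r2=0x49 r3=0xe4 r4=0xf6  N=0 Z=0
after  3: r0=0xda r1=0x40 r2=0x49 r3=0xda r4=0xf6  N=1 Z=0
after  4: r0=0xda r1=0x40 r2=0x49 r3=0xda r4=0xf6  N=0 Z=0
-- IRQ taken; context saved, return-PC = 5 --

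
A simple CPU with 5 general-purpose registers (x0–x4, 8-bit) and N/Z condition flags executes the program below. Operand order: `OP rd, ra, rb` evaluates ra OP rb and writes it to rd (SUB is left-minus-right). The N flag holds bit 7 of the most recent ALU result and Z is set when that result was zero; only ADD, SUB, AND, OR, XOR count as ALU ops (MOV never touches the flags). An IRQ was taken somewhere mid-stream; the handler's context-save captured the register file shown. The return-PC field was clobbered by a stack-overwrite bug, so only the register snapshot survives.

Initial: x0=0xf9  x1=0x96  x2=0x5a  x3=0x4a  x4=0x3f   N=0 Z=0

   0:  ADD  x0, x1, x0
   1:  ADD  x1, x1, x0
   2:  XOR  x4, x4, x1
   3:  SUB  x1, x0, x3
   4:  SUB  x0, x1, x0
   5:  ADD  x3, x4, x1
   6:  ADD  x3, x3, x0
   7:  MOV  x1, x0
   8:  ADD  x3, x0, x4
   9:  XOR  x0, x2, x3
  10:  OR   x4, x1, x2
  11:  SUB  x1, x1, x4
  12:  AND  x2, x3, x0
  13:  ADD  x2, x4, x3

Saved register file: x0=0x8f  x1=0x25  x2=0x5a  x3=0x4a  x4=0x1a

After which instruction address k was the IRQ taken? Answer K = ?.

after  0: x0=0x8f x1=0x96 x2=0x5a x3=0x4a x4=0x3f  N=1 Z=0
after  1: x0=0x8f x1=0x25 x2=0x5a x3=0x4a x4=0x3f  N=0 Z=0
after  2: x0=0x8f x1=0x25 x2=0x5a x3=0x4a x4=0x1a  N=0 Z=0
-- IRQ taken; context saved, return-PC = 3 --

K = 2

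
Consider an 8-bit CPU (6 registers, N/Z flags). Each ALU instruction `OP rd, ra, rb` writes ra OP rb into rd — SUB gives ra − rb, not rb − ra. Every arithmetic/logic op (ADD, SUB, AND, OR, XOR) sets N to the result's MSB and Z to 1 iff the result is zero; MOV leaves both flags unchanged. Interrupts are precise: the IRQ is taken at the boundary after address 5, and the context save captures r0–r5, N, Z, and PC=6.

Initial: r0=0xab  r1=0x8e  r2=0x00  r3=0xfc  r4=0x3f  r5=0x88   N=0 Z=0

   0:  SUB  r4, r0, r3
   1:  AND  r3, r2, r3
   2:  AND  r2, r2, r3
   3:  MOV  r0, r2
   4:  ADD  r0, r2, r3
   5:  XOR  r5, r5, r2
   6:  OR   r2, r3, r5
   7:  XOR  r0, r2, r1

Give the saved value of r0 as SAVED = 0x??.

after  0: r0=0xab r1=0x8e r2=0x00 r3=0xfc r4=0xaf r5=0x88  N=1 Z=0
after  1: r0=0xab r1=0x8e r2=0x00 r3=0x00 r4=0xaf r5=0x88  N=0 Z=1
after  2: r0=0xab r1=0x8e r2=0x00 r3=0x00 r4=0xaf r5=0x88  N=0 Z=1
after  3: r0=0x00 r1=0x8e r2=0x00 r3=0x00 r4=0xaf r5=0x88  N=0 Z=1
after  4: r0=0x00 r1=0x8e r2=0x00 r3=0x00 r4=0xaf r5=0x88  N=0 Z=1
after  5: r0=0x00 r1=0x8e r2=0x00 r3=0x00 r4=0xaf r5=0x88  N=1 Z=0
-- IRQ taken; context saved, return-PC = 6 --

SAVED = 0x00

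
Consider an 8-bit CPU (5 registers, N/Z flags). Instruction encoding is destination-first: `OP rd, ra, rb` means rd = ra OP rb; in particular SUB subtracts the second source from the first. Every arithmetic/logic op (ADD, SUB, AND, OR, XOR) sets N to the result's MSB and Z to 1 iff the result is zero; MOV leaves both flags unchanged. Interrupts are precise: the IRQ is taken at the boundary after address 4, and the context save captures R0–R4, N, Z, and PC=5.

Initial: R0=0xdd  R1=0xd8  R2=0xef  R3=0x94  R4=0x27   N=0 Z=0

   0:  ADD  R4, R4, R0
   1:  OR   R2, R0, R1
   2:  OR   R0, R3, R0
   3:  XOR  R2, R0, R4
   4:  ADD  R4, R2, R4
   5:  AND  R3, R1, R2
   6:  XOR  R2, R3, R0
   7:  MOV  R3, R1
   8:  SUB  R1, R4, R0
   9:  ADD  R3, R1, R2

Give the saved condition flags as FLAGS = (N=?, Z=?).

after  0: R0=0xdd R1=0xd8 R2=0xef R3=0x94 R4=0x04  N=0 Z=0
after  1: R0=0xdd R1=0xd8 R2=0xdd R3=0x94 R4=0x04  N=1 Z=0
after  2: R0=0xdd R1=0xd8 R2=0xdd R3=0x94 R4=0x04  N=1 Z=0
after  3: R0=0xdd R1=0xd8 R2=0xd9 R3=0x94 R4=0x04  N=1 Z=0
after  4: R0=0xdd R1=0xd8 R2=0xd9 R3=0x94 R4=0xdd  N=1 Z=0
-- IRQ taken; context saved, return-PC = 5 --

FLAGS = (N=1, Z=0)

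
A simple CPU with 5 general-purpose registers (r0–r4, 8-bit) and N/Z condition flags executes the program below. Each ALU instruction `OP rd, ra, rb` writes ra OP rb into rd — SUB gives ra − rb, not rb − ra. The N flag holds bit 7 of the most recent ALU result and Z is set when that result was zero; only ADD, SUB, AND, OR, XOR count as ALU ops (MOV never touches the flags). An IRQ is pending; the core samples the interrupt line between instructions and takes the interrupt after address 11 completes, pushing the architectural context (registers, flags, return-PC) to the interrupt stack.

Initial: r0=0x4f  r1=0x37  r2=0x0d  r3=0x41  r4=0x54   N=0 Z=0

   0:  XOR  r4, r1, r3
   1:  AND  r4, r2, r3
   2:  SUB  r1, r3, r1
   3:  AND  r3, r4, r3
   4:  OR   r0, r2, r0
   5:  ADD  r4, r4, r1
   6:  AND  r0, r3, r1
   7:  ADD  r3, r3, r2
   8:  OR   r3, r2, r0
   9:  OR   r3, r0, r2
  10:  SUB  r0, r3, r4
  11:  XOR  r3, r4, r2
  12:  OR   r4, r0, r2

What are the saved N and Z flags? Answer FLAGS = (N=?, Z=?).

FLAGS = (N=0, Z=0)

after  0: r0=0x4f r1=0x37 r2=0x0d r3=0x41 r4=0x76  N=0 Z=0
after  1: r0=0x4f r1=0x37 r2=0x0d r3=0x41 r4=0x01  N=0 Z=0
after  2: r0=0x4f r1=0x0a r2=0x0d r3=0x41 r4=0x01  N=0 Z=0
after  3: r0=0x4f r1=0x0a r2=0x0d r3=0x01 r4=0x01  N=0 Z=0
after  4: r0=0x4f r1=0x0a r2=0x0d r3=0x01 r4=0x01  N=0 Z=0
after  5: r0=0x4f r1=0x0a r2=0x0d r3=0x01 r4=0x0b  N=0 Z=0
after  6: r0=0x00 r1=0x0a r2=0x0d r3=0x01 r4=0x0b  N=0 Z=1
after  7: r0=0x00 r1=0x0a r2=0x0d r3=0x0e r4=0x0b  N=0 Z=0
after  8: r0=0x00 r1=0x0a r2=0x0d r3=0x0d r4=0x0b  N=0 Z=0
after  9: r0=0x00 r1=0x0a r2=0x0d r3=0x0d r4=0x0b  N=0 Z=0
after 10: r0=0x02 r1=0x0a r2=0x0d r3=0x0d r4=0x0b  N=0 Z=0
after 11: r0=0x02 r1=0x0a r2=0x0d r3=0x06 r4=0x0b  N=0 Z=0
-- IRQ taken; context saved, return-PC = 12 --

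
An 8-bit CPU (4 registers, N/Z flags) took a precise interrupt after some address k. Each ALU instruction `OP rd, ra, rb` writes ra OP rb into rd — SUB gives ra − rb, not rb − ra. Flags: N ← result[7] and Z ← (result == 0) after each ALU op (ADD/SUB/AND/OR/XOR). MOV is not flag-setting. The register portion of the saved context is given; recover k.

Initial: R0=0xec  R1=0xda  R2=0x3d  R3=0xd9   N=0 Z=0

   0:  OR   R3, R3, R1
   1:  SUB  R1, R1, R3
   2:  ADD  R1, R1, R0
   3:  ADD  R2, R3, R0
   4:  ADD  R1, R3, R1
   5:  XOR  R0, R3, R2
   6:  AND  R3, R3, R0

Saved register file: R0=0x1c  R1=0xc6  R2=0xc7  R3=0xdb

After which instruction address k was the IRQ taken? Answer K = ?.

after  0: R0=0xec R1=0xda R2=0x3d R3=0xdb  N=1 Z=0
after  1: R0=0xec R1=0xff R2=0x3d R3=0xdb  N=1 Z=0
after  2: R0=0xec R1=0xeb R2=0x3d R3=0xdb  N=1 Z=0
after  3: R0=0xec R1=0xeb R2=0xc7 R3=0xdb  N=1 Z=0
after  4: R0=0xec R1=0xc6 R2=0xc7 R3=0xdb  N=1 Z=0
after  5: R0=0x1c R1=0xc6 R2=0xc7 R3=0xdb  N=0 Z=0
-- IRQ taken; context saved, return-PC = 6 --

K = 5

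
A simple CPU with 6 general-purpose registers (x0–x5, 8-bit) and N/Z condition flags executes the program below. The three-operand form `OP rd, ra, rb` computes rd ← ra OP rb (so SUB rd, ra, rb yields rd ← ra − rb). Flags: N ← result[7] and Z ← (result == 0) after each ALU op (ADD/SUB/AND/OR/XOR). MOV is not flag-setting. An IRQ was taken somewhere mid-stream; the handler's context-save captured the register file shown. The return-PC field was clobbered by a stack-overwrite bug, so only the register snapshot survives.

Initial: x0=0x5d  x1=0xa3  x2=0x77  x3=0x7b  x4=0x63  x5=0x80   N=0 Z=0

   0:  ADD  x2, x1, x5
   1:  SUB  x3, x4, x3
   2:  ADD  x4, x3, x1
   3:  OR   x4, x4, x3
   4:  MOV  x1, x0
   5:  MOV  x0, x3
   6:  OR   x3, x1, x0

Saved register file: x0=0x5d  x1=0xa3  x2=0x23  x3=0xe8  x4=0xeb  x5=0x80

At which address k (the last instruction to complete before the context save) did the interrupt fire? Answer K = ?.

after  0: x0=0x5d x1=0xa3 x2=0x23 x3=0x7b x4=0x63 x5=0x80  N=0 Z=0
after  1: x0=0x5d x1=0xa3 x2=0x23 x3=0xe8 x4=0x63 x5=0x80  N=1 Z=0
after  2: x0=0x5d x1=0xa3 x2=0x23 x3=0xe8 x4=0x8b x5=0x80  N=1 Z=0
after  3: x0=0x5d x1=0xa3 x2=0x23 x3=0xe8 x4=0xeb x5=0x80  N=1 Z=0
-- IRQ taken; context saved, return-PC = 4 --

K = 3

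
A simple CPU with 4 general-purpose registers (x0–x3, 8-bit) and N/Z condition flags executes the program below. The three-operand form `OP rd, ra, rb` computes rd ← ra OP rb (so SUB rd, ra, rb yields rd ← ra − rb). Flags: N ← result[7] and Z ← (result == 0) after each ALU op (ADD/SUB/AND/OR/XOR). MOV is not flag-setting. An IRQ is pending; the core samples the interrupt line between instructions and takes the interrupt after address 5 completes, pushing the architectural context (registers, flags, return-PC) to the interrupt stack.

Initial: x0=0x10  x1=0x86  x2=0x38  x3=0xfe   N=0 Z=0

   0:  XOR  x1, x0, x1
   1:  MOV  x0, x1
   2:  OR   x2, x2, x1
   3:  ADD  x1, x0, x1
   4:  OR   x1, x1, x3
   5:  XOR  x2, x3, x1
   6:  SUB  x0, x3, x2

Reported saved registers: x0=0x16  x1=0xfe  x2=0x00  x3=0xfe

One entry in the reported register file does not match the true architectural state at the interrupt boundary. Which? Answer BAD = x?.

BAD = x0

after  0: x0=0x10 x1=0x96 x2=0x38 x3=0xfe  N=1 Z=0
after  1: x0=0x96 x1=0x96 x2=0x38 x3=0xfe  N=1 Z=0
after  2: x0=0x96 x1=0x96 x2=0xbe x3=0xfe  N=1 Z=0
after  3: x0=0x96 x1=0x2c x2=0xbe x3=0xfe  N=0 Z=0
after  4: x0=0x96 x1=0xfe x2=0xbe x3=0xfe  N=1 Z=0
after  5: x0=0x96 x1=0xfe x2=0x00 x3=0xfe  N=0 Z=1
-- IRQ taken; context saved, return-PC = 6 --
mismatch: x0: reported 0x16 vs actual 0x96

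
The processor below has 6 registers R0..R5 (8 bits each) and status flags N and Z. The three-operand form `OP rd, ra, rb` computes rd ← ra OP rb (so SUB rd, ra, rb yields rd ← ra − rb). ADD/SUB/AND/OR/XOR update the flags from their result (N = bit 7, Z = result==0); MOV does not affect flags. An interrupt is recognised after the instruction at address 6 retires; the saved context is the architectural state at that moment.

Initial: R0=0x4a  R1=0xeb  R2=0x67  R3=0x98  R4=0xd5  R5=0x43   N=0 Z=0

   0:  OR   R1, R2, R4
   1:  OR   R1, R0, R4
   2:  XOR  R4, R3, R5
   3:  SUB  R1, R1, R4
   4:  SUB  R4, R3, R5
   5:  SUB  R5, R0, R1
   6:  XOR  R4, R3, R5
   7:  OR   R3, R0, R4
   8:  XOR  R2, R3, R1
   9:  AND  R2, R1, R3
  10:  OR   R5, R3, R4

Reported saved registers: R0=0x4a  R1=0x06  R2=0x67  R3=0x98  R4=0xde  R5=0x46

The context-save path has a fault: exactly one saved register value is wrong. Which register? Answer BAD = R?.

BAD = R1

after  0: R0=0x4a R1=0xf7 R2=0x67 R3=0x98 R4=0xd5 R5=0x43  N=1 Z=0
after  1: R0=0x4a R1=0xdf R2=0x67 R3=0x98 R4=0xd5 R5=0x43  N=1 Z=0
after  2: R0=0x4a R1=0xdf R2=0x67 R3=0x98 R4=0xdb R5=0x43  N=1 Z=0
after  3: R0=0x4a R1=0x04 R2=0x67 R3=0x98 R4=0xdb R5=0x43  N=0 Z=0
after  4: R0=0x4a R1=0x04 R2=0x67 R3=0x98 R4=0x55 R5=0x43  N=0 Z=0
after  5: R0=0x4a R1=0x04 R2=0x67 R3=0x98 R4=0x55 R5=0x46  N=0 Z=0
after  6: R0=0x4a R1=0x04 R2=0x67 R3=0x98 R4=0xde R5=0x46  N=1 Z=0
-- IRQ taken; context saved, return-PC = 7 --
mismatch: R1: reported 0x06 vs actual 0x04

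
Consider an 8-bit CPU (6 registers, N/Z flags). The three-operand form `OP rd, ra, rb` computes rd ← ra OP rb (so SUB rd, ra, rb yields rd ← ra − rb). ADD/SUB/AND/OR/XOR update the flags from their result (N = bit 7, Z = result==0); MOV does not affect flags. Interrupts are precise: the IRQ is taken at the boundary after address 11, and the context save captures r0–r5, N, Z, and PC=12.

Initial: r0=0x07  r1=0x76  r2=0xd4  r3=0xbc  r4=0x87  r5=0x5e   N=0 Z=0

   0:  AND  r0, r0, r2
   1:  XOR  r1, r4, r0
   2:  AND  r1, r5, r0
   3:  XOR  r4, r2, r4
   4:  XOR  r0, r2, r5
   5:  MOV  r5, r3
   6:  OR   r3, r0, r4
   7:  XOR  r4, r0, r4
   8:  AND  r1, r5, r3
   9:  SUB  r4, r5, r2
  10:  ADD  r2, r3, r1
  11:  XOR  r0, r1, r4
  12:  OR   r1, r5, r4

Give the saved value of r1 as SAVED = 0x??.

after  0: r0=0x04 r1=0x76 r2=0xd4 r3=0xbc r4=0x87 r5=0x5e  N=0 Z=0
after  1: r0=0x04 r1=0x83 r2=0xd4 r3=0xbc r4=0x87 r5=0x5e  N=1 Z=0
after  2: r0=0x04 r1=0x04 r2=0xd4 r3=0xbc r4=0x87 r5=0x5e  N=0 Z=0
after  3: r0=0x04 r1=0x04 r2=0xd4 r3=0xbc r4=0x53 r5=0x5e  N=0 Z=0
after  4: r0=0x8a r1=0x04 r2=0xd4 r3=0xbc r4=0x53 r5=0x5e  N=1 Z=0
after  5: r0=0x8a r1=0x04 r2=0xd4 r3=0xbc r4=0x53 r5=0xbc  N=1 Z=0
after  6: r0=0x8a r1=0x04 r2=0xd4 r3=0xdb r4=0x53 r5=0xbc  N=1 Z=0
after  7: r0=0x8a r1=0x04 r2=0xd4 r3=0xdb r4=0xd9 r5=0xbc  N=1 Z=0
after  8: r0=0x8a r1=0x98 r2=0xd4 r3=0xdb r4=0xd9 r5=0xbc  N=1 Z=0
after  9: r0=0x8a r1=0x98 r2=0xd4 r3=0xdb r4=0xe8 r5=0xbc  N=1 Z=0
after 10: r0=0x8a r1=0x98 r2=0x73 r3=0xdb r4=0xe8 r5=0xbc  N=0 Z=0
after 11: r0=0x70 r1=0x98 r2=0x73 r3=0xdb r4=0xe8 r5=0xbc  N=0 Z=0
-- IRQ taken; context saved, return-PC = 12 --

SAVED = 0x98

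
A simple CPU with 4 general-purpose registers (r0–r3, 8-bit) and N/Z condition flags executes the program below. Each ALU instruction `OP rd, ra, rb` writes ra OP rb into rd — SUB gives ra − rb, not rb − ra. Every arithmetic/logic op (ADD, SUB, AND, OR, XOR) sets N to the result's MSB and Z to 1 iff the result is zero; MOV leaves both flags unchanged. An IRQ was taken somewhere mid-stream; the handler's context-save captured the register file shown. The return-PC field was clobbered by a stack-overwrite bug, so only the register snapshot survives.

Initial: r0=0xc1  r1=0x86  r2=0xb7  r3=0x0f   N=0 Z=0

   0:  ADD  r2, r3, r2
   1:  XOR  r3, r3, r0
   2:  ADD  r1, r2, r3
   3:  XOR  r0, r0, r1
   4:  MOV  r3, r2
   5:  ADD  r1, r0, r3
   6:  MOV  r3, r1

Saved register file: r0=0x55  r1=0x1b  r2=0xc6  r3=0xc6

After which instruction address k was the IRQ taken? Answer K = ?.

after  0: r0=0xc1 r1=0x86 r2=0xc6 r3=0x0f  N=1 Z=0
after  1: r0=0xc1 r1=0x86 r2=0xc6 r3=0xce  N=1 Z=0
after  2: r0=0xc1 r1=0x94 r2=0xc6 r3=0xce  N=1 Z=0
after  3: r0=0x55 r1=0x94 r2=0xc6 r3=0xce  N=0 Z=0
after  4: r0=0x55 r1=0x94 r2=0xc6 r3=0xc6  N=0 Z=0
after  5: r0=0x55 r1=0x1b r2=0xc6 r3=0xc6  N=0 Z=0
-- IRQ taken; context saved, return-PC = 6 --

K = 5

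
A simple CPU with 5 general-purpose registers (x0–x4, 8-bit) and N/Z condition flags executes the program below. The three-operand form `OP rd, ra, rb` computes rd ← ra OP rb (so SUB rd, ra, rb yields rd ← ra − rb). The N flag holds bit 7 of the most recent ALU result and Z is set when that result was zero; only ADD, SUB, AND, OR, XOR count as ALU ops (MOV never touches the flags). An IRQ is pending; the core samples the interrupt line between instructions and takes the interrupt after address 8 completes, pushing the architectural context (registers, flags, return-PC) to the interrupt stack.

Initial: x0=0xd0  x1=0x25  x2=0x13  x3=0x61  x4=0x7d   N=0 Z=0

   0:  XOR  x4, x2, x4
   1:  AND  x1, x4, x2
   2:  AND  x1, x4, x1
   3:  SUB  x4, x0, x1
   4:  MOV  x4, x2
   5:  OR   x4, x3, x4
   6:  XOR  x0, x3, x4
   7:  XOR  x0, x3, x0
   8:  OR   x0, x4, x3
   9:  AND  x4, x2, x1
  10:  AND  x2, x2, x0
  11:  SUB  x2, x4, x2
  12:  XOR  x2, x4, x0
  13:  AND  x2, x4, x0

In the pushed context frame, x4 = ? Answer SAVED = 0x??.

SAVED = 0x73

after  0: x0=0xd0 x1=0x25 x2=0x13 x3=0x61 x4=0x6e  N=0 Z=0
after  1: x0=0xd0 x1=0x02 x2=0x13 x3=0x61 x4=0x6e  N=0 Z=0
after  2: x0=0xd0 x1=0x02 x2=0x13 x3=0x61 x4=0x6e  N=0 Z=0
after  3: x0=0xd0 x1=0x02 x2=0x13 x3=0x61 x4=0xce  N=1 Z=0
after  4: x0=0xd0 x1=0x02 x2=0x13 x3=0x61 x4=0x13  N=1 Z=0
after  5: x0=0xd0 x1=0x02 x2=0x13 x3=0x61 x4=0x73  N=0 Z=0
after  6: x0=0x12 x1=0x02 x2=0x13 x3=0x61 x4=0x73  N=0 Z=0
after  7: x0=0x73 x1=0x02 x2=0x13 x3=0x61 x4=0x73  N=0 Z=0
after  8: x0=0x73 x1=0x02 x2=0x13 x3=0x61 x4=0x73  N=0 Z=0
-- IRQ taken; context saved, return-PC = 9 --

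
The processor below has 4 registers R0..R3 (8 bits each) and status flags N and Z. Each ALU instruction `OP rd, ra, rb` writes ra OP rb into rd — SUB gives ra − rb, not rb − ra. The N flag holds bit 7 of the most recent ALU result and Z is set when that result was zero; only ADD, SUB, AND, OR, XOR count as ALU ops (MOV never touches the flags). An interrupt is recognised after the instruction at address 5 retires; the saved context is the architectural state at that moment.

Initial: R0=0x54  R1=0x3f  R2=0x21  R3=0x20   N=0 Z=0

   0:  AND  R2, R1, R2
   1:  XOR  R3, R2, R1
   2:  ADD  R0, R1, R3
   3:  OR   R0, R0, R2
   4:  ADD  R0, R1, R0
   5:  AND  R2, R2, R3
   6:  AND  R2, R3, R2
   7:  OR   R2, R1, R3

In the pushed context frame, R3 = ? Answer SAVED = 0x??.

SAVED = 0x1e

after  0: R0=0x54 R1=0x3f R2=0x21 R3=0x20  N=0 Z=0
after  1: R0=0x54 R1=0x3f R2=0x21 R3=0x1e  N=0 Z=0
after  2: R0=0x5d R1=0x3f R2=0x21 R3=0x1e  N=0 Z=0
after  3: R0=0x7d R1=0x3f R2=0x21 R3=0x1e  N=0 Z=0
after  4: R0=0xbc R1=0x3f R2=0x21 R3=0x1e  N=1 Z=0
after  5: R0=0xbc R1=0x3f R2=0x00 R3=0x1e  N=0 Z=1
-- IRQ taken; context saved, return-PC = 6 --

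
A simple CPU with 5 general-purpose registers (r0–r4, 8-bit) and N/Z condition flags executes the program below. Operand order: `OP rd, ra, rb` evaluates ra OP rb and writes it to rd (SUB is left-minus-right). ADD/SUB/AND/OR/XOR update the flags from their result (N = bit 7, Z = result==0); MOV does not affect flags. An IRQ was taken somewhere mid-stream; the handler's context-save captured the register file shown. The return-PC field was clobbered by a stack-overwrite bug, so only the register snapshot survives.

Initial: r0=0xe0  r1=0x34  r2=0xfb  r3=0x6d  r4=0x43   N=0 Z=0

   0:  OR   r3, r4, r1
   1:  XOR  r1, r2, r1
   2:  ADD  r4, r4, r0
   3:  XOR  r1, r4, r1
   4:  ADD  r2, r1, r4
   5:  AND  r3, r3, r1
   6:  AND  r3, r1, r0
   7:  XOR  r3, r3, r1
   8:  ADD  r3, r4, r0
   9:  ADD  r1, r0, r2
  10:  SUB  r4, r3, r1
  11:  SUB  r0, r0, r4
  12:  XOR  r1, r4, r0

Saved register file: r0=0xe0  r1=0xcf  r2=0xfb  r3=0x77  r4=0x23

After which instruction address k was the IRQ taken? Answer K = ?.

after  0: r0=0xe0 r1=0x34 r2=0xfb r3=0x77 r4=0x43  N=0 Z=0
after  1: r0=0xe0 r1=0xcf r2=0xfb r3=0x77 r4=0x43  N=1 Z=0
after  2: r0=0xe0 r1=0xcf r2=0xfb r3=0x77 r4=0x23  N=0 Z=0
-- IRQ taken; context saved, return-PC = 3 --

K = 2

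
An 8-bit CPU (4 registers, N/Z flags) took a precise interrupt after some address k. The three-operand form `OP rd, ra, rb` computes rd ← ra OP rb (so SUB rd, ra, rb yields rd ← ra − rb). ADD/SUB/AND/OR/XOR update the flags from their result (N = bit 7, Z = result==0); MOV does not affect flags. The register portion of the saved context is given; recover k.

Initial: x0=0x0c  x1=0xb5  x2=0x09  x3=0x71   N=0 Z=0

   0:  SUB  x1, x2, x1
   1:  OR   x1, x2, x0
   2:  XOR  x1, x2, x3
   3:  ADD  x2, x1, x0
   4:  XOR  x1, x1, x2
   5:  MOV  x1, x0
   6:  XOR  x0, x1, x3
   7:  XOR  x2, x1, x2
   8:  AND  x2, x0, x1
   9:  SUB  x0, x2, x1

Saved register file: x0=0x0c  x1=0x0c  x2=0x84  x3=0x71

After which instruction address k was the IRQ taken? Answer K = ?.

after  0: x0=0x0c x1=0x54 x2=0x09 x3=0x71  N=0 Z=0
after  1: x0=0x0c x1=0x0d x2=0x09 x3=0x71  N=0 Z=0
after  2: x0=0x0c x1=0x78 x2=0x09 x3=0x71  N=0 Z=0
after  3: x0=0x0c x1=0x78 x2=0x84 x3=0x71  N=1 Z=0
after  4: x0=0x0c x1=0xfc x2=0x84 x3=0x71  N=1 Z=0
after  5: x0=0x0c x1=0x0c x2=0x84 x3=0x71  N=1 Z=0
-- IRQ taken; context saved, return-PC = 6 --

K = 5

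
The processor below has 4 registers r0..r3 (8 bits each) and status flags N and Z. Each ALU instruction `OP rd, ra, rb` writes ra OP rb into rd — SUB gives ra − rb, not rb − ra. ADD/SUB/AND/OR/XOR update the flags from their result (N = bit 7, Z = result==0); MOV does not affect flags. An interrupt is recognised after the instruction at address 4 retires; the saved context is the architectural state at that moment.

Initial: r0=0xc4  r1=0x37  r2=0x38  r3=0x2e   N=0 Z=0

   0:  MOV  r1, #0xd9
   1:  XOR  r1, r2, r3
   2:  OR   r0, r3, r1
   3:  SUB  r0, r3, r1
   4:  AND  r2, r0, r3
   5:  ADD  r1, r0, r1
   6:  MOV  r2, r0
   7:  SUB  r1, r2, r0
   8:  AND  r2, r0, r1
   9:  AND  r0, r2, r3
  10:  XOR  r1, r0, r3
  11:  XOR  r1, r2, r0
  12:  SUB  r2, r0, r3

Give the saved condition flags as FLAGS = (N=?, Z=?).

FLAGS = (N=0, Z=0)

after  0: r0=0xc4 r1=0xd9 r2=0x38 r3=0x2e  N=0 Z=0
after  1: r0=0xc4 r1=0x16 r2=0x38 r3=0x2e  N=0 Z=0
after  2: r0=0x3e r1=0x16 r2=0x38 r3=0x2e  N=0 Z=0
after  3: r0=0x18 r1=0x16 r2=0x38 r3=0x2e  N=0 Z=0
after  4: r0=0x18 r1=0x16 r2=0x08 r3=0x2e  N=0 Z=0
-- IRQ taken; context saved, return-PC = 5 --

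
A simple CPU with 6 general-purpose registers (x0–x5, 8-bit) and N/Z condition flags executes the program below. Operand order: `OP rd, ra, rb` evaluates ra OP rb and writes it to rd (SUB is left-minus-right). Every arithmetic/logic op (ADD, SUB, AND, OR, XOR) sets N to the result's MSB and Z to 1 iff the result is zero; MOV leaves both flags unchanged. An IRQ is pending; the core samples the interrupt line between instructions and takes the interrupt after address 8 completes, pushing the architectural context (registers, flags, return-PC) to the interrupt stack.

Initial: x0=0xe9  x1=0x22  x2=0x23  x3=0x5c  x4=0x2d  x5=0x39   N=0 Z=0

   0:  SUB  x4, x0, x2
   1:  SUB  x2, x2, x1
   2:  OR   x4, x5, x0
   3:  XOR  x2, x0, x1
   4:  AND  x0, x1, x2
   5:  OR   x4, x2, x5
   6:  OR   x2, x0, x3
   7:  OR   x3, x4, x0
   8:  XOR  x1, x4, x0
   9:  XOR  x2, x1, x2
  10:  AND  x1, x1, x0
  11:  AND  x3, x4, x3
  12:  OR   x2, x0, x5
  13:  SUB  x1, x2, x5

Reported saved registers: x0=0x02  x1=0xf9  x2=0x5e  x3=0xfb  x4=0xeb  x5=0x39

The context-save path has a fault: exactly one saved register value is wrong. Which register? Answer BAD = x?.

after  0: x0=0xe9 x1=0x22 x2=0x23 x3=0x5c x4=0xc6 x5=0x39  N=1 Z=0
after  1: x0=0xe9 x1=0x22 x2=0x01 x3=0x5c x4=0xc6 x5=0x39  N=0 Z=0
after  2: x0=0xe9 x1=0x22 x2=0x01 x3=0x5c x4=0xf9 x5=0x39  N=1 Z=0
after  3: x0=0xe9 x1=0x22 x2=0xcb x3=0x5c x4=0xf9 x5=0x39  N=1 Z=0
after  4: x0=0x02 x1=0x22 x2=0xcb x3=0x5c x4=0xf9 x5=0x39  N=0 Z=0
after  5: x0=0x02 x1=0x22 x2=0xcb x3=0x5c x4=0xfb x5=0x39  N=1 Z=0
after  6: x0=0x02 x1=0x22 x2=0x5e x3=0x5c x4=0xfb x5=0x39  N=0 Z=0
after  7: x0=0x02 x1=0x22 x2=0x5e x3=0xfb x4=0xfb x5=0x39  N=1 Z=0
after  8: x0=0x02 x1=0xf9 x2=0x5e x3=0xfb x4=0xfb x5=0x39  N=1 Z=0
-- IRQ taken; context saved, return-PC = 9 --
mismatch: x4: reported 0xeb vs actual 0xfb

BAD = x4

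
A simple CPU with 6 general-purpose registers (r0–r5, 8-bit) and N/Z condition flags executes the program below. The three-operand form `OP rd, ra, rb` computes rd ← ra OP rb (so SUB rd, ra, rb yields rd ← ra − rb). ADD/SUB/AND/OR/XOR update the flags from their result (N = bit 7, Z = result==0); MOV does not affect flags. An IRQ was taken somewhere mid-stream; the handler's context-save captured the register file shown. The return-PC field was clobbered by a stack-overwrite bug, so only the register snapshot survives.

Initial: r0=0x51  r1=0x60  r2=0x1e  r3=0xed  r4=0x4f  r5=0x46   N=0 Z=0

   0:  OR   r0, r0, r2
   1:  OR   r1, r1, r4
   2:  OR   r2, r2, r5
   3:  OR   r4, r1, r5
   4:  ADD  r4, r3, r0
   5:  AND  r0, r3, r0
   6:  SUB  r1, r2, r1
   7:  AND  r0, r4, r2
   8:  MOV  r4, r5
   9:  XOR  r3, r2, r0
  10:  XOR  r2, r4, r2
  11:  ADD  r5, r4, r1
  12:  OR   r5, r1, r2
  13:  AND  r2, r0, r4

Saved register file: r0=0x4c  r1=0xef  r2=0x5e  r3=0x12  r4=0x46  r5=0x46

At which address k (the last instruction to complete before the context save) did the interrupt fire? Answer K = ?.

after  0: r0=0x5f r1=0x60 r2=0x1e r3=0xed r4=0x4f r5=0x46  N=0 Z=0
after  1: r0=0x5f r1=0x6f r2=0x1e r3=0xed r4=0x4f r5=0x46  N=0 Z=0
after  2: r0=0x5f r1=0x6f r2=0x5e r3=0xed r4=0x4f r5=0x46  N=0 Z=0
after  3: r0=0x5f r1=0x6f r2=0x5e r3=0xed r4=0x6f r5=0x46  N=0 Z=0
after  4: r0=0x5f r1=0x6f r2=0x5e r3=0xed r4=0x4c r5=0x46  N=0 Z=0
after  5: r0=0x4d r1=0x6f r2=0x5e r3=0xed r4=0x4c r5=0x46  N=0 Z=0
after  6: r0=0x4d r1=0xef r2=0x5e r3=0xed r4=0x4c r5=0x46  N=1 Z=0
after  7: r0=0x4c r1=0xef r2=0x5e r3=0xed r4=0x4c r5=0x46  N=0 Z=0
after  8: r0=0x4c r1=0xef r2=0x5e r3=0xed r4=0x46 r5=0x46  N=0 Z=0
after  9: r0=0x4c r1=0xef r2=0x5e r3=0x12 r4=0x46 r5=0x46  N=0 Z=0
-- IRQ taken; context saved, return-PC = 10 --

K = 9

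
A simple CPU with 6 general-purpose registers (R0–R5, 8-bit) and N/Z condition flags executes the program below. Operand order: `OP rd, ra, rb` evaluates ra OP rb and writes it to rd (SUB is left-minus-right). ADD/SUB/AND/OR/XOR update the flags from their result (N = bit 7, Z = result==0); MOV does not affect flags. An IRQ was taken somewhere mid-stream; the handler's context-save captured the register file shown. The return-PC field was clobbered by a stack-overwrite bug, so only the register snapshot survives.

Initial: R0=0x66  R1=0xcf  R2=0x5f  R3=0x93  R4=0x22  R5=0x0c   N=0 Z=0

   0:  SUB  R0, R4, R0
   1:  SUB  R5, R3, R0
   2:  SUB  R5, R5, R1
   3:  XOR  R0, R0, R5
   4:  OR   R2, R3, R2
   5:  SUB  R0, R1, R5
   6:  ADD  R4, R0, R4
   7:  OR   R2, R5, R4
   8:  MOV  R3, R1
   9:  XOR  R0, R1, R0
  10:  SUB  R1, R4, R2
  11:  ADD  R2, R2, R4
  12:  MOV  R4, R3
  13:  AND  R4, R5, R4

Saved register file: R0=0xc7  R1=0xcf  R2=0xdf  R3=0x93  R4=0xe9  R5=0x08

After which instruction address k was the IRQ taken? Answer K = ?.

after  0: R0=0xbc R1=0xcf R2=0x5f R3=0x93 R4=0x22 R5=0x0c  N=1 Z=0
after  1: R0=0xbc R1=0xcf R2=0x5f R3=0x93 R4=0x22 R5=0xd7  N=1 Z=0
after  2: R0=0xbc R1=0xcf R2=0x5f R3=0x93 R4=0x22 R5=0x08  N=0 Z=0
after  3: R0=0xb4 R1=0xcf R2=0x5f R3=0x93 R4=0x22 R5=0x08  N=1 Z=0
after  4: R0=0xb4 R1=0xcf R2=0xdf R3=0x93 R4=0x22 R5=0x08  N=1 Z=0
after  5: R0=0xc7 R1=0xcf R2=0xdf R3=0x93 R4=0x22 R5=0x08  N=1 Z=0
after  6: R0=0xc7 R1=0xcf R2=0xdf R3=0x93 R4=0xe9 R5=0x08  N=1 Z=0
-- IRQ taken; context saved, return-PC = 7 --

K = 6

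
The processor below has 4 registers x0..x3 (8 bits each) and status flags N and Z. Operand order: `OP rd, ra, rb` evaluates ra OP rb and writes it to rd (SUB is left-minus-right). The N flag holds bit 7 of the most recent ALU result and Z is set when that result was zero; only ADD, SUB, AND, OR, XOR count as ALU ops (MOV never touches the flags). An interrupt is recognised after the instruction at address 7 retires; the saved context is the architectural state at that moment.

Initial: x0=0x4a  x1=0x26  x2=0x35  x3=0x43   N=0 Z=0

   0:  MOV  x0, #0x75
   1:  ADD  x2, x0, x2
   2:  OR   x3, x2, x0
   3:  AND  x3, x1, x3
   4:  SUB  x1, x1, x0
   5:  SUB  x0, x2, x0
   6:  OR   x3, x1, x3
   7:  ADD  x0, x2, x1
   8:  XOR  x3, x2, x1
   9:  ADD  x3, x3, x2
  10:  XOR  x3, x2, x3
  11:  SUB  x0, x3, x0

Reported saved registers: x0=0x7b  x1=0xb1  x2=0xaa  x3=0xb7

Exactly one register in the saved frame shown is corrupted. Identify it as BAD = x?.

BAD = x0

after  0: x0=0x75 x1=0x26 x2=0x35 x3=0x43  N=0 Z=0
after  1: x0=0x75 x1=0x26 x2=0xaa x3=0x43  N=1 Z=0
after  2: x0=0x75 x1=0x26 x2=0xaa x3=0xff  N=1 Z=0
after  3: x0=0x75 x1=0x26 x2=0xaa x3=0x26  N=0 Z=0
after  4: x0=0x75 x1=0xb1 x2=0xaa x3=0x26  N=1 Z=0
after  5: x0=0x35 x1=0xb1 x2=0xaa x3=0x26  N=0 Z=0
after  6: x0=0x35 x1=0xb1 x2=0xaa x3=0xb7  N=1 Z=0
after  7: x0=0x5b x1=0xb1 x2=0xaa x3=0xb7  N=0 Z=0
-- IRQ taken; context saved, return-PC = 8 --
mismatch: x0: reported 0x7b vs actual 0x5b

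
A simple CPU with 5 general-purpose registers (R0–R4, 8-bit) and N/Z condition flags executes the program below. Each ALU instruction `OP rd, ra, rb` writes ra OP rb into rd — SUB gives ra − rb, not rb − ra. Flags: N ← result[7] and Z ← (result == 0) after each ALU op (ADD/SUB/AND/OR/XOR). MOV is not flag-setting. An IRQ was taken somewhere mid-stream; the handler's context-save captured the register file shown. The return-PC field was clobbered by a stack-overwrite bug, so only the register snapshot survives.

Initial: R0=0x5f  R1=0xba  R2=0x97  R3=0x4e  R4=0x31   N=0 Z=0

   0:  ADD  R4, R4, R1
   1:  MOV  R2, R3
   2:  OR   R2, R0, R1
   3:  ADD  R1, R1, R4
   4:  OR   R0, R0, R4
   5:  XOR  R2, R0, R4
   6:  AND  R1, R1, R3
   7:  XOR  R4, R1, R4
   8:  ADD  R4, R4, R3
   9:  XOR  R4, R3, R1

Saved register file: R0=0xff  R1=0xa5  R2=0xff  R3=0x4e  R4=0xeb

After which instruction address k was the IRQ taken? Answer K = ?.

after  0: R0=0x5f R1=0xba R2=0x97 R3=0x4e R4=0xeb  N=1 Z=0
after  1: R0=0x5f R1=0xba R2=0x4e R3=0x4e R4=0xeb  N=1 Z=0
after  2: R0=0x5f R1=0xba R2=0xff R3=0x4e R4=0xeb  N=1 Z=0
after  3: R0=0x5f R1=0xa5 R2=0xff R3=0x4e R4=0xeb  N=1 Z=0
after  4: R0=0xff R1=0xa5 R2=0xff R3=0x4e R4=0xeb  N=1 Z=0
-- IRQ taken; context saved, return-PC = 5 --

K = 4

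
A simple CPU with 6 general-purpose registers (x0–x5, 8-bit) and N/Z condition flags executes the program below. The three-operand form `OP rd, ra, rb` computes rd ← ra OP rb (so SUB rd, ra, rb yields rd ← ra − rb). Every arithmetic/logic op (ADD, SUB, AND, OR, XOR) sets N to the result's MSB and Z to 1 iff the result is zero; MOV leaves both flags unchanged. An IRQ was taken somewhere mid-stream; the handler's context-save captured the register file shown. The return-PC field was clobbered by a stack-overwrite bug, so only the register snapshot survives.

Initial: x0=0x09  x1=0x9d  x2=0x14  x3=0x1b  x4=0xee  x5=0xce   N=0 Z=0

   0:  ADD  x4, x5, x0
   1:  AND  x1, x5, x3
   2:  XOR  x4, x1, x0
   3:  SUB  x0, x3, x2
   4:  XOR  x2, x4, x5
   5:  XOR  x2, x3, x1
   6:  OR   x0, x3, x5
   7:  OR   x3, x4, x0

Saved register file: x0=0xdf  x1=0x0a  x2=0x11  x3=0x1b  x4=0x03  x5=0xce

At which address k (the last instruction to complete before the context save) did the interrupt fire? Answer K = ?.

K = 6

after  0: x0=0x09 x1=0x9d x2=0x14 x3=0x1b x4=0xd7 x5=0xce  N=1 Z=0
after  1: x0=0x09 x1=0x0a x2=0x14 x3=0x1b x4=0xd7 x5=0xce  N=0 Z=0
after  2: x0=0x09 x1=0x0a x2=0x14 x3=0x1b x4=0x03 x5=0xce  N=0 Z=0
after  3: x0=0x07 x1=0x0a x2=0x14 x3=0x1b x4=0x03 x5=0xce  N=0 Z=0
after  4: x0=0x07 x1=0x0a x2=0xcd x3=0x1b x4=0x03 x5=0xce  N=1 Z=0
after  5: x0=0x07 x1=0x0a x2=0x11 x3=0x1b x4=0x03 x5=0xce  N=0 Z=0
after  6: x0=0xdf x1=0x0a x2=0x11 x3=0x1b x4=0x03 x5=0xce  N=1 Z=0
-- IRQ taken; context saved, return-PC = 7 --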